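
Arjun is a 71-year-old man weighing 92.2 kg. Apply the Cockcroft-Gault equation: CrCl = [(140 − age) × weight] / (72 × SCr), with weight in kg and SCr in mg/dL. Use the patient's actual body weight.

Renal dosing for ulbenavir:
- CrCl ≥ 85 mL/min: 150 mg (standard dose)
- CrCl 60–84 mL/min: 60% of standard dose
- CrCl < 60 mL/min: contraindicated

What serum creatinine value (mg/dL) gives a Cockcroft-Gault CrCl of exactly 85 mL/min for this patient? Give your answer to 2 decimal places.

Standard dose requires CrCl ≥ 85 mL/min.
Set (140 − 71) × 92.2 / (72 × SCr) = 85
SCr = (140 − 71) × 92.2 / (72 × 85) = 1.040 mg/dL

1.04 mg/dL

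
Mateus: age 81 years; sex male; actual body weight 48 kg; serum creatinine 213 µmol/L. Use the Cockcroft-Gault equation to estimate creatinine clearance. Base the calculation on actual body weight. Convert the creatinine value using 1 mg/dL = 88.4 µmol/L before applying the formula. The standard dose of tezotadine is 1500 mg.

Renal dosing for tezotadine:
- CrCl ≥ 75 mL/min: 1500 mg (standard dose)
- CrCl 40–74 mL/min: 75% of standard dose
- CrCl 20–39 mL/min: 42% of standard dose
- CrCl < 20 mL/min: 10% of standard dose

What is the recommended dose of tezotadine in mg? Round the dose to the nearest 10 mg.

150 mg

SCr = 213 / 88.4 = 2.41 mg/dL
CrCl = (140 − 81) × 48 / (72 × 2.41) = 2832.0 / 173.52 ≈ 16.3 mL/min
CrCl ≈ 16 mL/min → bracket < 20 mL/min.
10% of 1500 mg = 150 mg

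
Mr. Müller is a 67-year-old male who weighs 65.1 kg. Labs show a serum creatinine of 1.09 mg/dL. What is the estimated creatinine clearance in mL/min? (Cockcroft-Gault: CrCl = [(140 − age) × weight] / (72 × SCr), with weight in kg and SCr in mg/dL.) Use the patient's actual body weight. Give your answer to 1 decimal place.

60.6 mL/min

CrCl = (140 − 67) × 65.1 / (72 × 1.09) = 4752.3 / 78.48 ≈ 60.6 mL/min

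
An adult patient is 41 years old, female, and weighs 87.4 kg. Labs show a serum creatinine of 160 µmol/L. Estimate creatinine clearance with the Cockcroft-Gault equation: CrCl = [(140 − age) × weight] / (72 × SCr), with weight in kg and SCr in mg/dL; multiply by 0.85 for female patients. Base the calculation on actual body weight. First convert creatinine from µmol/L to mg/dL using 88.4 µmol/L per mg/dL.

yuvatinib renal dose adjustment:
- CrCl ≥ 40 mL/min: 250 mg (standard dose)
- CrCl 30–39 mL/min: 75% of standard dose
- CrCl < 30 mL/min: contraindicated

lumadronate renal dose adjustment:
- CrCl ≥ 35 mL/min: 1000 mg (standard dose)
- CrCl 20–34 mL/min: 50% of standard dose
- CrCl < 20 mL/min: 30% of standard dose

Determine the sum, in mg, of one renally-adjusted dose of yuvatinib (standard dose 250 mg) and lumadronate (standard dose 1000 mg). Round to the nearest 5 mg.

1250 mg

SCr = 160 / 88.4 = 1.81 mg/dL
CrCl = (140 − 41) × 87.4 / (72 × 1.81) × 0.85 = 8652.6 / 130.32 × 0.85 ≈ 56.4 mL/min
CrCl ≈ 56 mL/min.
yuvatinib: ≥ 40 mL/min → 100% of 250 mg = 250 mg.
lumadronate: ≥ 35 mL/min → 100% of 1000 mg = 1000 mg.
Total = 250 + 1000 = 1250 mg.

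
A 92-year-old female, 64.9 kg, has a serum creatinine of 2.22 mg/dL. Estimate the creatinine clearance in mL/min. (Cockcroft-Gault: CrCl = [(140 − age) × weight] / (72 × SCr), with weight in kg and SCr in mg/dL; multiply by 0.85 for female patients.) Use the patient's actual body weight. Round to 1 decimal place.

CrCl = (140 − 92) × 64.9 / (72 × 2.22) × 0.85 = 3115.2 / 159.84 × 0.85 ≈ 16.6 mL/min

16.6 mL/min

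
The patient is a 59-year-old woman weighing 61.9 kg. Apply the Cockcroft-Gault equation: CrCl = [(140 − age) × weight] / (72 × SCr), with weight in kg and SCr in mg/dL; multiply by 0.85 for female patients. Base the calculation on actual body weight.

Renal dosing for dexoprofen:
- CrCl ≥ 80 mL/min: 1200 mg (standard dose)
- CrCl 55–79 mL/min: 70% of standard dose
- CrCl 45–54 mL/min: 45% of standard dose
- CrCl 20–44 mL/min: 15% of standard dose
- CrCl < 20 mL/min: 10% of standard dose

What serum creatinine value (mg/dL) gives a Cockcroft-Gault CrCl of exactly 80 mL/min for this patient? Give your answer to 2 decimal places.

0.74 mg/dL

Standard dose requires CrCl ≥ 80 mL/min.
Set (140 − 59) × 61.9 × 0.85 / (72 × SCr) = 80
SCr = (140 − 59) × 61.9 × 0.85 / (72 × 80) = 0.740 mg/dL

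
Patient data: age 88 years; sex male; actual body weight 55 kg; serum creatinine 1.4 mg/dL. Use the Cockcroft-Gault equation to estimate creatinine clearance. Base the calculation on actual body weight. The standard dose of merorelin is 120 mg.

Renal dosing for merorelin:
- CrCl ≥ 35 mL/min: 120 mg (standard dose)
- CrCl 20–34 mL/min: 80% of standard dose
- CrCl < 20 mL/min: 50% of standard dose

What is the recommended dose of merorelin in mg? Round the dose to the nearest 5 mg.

CrCl = (140 − 88) × 55 / (72 × 1.4) = 2860.0 / 100.80 ≈ 28.4 mL/min
CrCl ≈ 28 mL/min → bracket 20–34 mL/min.
80% of 120 mg = 96 mg → 95 mg

95 mg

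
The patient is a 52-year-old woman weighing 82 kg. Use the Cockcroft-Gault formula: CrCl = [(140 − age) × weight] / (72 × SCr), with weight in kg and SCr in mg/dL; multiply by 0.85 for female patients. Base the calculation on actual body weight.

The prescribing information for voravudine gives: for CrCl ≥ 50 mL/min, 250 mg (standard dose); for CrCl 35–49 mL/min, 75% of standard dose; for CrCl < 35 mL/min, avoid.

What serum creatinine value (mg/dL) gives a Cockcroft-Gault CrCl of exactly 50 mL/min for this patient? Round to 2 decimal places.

1.70 mg/dL

Standard dose requires CrCl ≥ 50 mL/min.
Set (140 − 52) × 82 × 0.85 / (72 × SCr) = 50
SCr = (140 − 52) × 82 × 0.85 / (72 × 50) = 1.704 mg/dL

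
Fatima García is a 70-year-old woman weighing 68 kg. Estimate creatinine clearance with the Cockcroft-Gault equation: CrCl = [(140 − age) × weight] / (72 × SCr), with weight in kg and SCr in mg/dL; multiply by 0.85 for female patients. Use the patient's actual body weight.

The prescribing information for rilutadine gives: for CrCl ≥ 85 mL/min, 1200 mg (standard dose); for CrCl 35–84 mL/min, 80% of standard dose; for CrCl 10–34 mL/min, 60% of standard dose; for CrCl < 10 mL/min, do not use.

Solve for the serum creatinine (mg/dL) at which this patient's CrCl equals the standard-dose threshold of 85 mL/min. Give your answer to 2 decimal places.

Standard dose requires CrCl ≥ 85 mL/min.
Set (140 − 70) × 68 × 0.85 / (72 × SCr) = 85
SCr = (140 − 70) × 68 × 0.85 / (72 × 85) = 0.661 mg/dL

0.66 mg/dL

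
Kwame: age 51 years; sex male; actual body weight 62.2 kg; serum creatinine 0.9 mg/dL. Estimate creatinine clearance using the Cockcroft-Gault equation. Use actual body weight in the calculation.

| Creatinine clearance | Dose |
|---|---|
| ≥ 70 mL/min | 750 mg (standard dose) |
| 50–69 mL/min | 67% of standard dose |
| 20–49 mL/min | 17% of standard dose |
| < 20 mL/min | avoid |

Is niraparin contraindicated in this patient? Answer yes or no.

no

CrCl = (140 − 51) × 62.2 / (72 × 0.9) = 5535.8 / 64.80 ≈ 85.4 mL/min
CrCl ≈ 85 mL/min, which is ≥ 20 mL/min.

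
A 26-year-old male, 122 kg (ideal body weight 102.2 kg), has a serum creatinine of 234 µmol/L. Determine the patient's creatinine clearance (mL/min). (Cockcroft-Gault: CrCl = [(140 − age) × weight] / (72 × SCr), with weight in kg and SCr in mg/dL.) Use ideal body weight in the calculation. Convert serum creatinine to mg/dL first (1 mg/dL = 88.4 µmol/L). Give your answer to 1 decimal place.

61.1 mL/min

SCr = 234 / 88.4 = 2.647 mg/dL
CrCl = (140 − 26) × 102.2 / (72 × 2.647) = 11650.8 / 190.58 ≈ 61.1 mL/min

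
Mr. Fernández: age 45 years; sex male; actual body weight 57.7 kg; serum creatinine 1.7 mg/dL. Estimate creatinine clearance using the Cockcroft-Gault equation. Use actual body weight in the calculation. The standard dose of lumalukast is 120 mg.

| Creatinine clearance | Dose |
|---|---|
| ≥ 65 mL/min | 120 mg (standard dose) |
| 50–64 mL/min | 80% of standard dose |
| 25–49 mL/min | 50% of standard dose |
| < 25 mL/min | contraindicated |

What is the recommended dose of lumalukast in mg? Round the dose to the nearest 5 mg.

CrCl = (140 − 45) × 57.7 / (72 × 1.7) = 5481.5 / 122.40 ≈ 44.8 mL/min
CrCl ≈ 45 mL/min → bracket 25–49 mL/min.
50% of 120 mg = 60 mg

60 mg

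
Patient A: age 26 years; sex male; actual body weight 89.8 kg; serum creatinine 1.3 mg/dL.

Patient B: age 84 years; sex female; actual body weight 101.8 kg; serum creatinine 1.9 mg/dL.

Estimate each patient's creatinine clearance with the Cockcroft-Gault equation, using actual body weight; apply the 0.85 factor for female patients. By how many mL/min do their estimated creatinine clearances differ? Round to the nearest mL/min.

Patient A: CrCl = (140 − 26) × 89.8 / (72 × 1.3) = 10237.2 / 93.60 ≈ 109.4 mL/min
Patient B: CrCl = (140 − 84) × 101.8 / (72 × 1.9) × 0.85 = 5700.8 / 136.80 × 0.85 ≈ 35.4 mL/min
|109.4 − 35.4| = 74.0 mL/min

74 mL/min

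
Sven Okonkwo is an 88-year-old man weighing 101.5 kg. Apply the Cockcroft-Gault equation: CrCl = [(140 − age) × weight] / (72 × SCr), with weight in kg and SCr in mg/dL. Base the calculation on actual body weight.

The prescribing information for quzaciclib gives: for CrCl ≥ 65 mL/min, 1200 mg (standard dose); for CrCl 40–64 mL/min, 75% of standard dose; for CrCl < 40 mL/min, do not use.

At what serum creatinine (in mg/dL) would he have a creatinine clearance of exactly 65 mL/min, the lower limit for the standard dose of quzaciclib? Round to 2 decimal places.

Standard dose requires CrCl ≥ 65 mL/min.
Set (140 − 88) × 101.5 / (72 × SCr) = 65
SCr = (140 − 88) × 101.5 / (72 × 65) = 1.128 mg/dL

1.13 mg/dL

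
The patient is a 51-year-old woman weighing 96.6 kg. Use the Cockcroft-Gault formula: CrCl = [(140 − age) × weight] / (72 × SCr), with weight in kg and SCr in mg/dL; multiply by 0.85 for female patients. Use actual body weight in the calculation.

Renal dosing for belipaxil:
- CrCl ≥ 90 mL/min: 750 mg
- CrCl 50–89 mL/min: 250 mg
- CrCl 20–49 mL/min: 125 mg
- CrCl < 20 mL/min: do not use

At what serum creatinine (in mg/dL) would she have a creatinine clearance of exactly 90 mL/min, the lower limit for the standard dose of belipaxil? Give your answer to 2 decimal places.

1.13 mg/dL

Standard dose requires CrCl ≥ 90 mL/min.
Set (140 − 51) × 96.6 × 0.85 / (72 × SCr) = 90
SCr = (140 − 51) × 96.6 × 0.85 / (72 × 90) = 1.128 mg/dL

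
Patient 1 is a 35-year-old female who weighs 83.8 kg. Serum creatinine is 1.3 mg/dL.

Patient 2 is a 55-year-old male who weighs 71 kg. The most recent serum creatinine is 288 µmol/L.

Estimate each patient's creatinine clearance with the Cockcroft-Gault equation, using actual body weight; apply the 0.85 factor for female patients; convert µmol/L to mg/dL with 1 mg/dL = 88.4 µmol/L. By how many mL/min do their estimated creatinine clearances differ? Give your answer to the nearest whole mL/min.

54 mL/min

Patient 1: CrCl = (140 − 35) × 83.8 / (72 × 1.3) × 0.85 = 8799.0 / 93.60 × 0.85 ≈ 79.9 mL/min
Patient 2: SCr = 288 / 88.4 = 3.258 mg/dL
Patient 2: CrCl = (140 − 55) × 71 / (72 × 3.258) = 6035.0 / 234.58 ≈ 25.7 mL/min
|79.9 − 25.7| = 54.2 mL/min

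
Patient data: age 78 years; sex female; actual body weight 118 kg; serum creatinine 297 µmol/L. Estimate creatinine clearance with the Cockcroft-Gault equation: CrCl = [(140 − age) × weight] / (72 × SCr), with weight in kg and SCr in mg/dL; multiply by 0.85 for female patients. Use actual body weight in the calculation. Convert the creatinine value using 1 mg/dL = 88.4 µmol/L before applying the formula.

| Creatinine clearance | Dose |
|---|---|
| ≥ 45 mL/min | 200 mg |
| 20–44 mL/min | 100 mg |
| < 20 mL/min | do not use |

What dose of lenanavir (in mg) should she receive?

100 mg

SCr = 297 / 88.4 = 3.36 mg/dL
CrCl = (140 − 78) × 118 / (72 × 3.36) × 0.85 = 7316.0 / 241.92 × 0.85 ≈ 25.7 mL/min
CrCl ≈ 26 mL/min → bracket 20–44 mL/min.
Dose for this bracket: 100 mg.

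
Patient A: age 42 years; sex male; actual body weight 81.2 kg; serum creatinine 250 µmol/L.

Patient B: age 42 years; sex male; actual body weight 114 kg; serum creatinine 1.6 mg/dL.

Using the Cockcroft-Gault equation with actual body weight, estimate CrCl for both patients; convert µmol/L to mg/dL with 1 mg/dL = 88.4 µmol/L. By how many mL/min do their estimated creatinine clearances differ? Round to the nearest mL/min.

Patient A: SCr = 250 / 88.4 = 2.828 mg/dL
Patient A: CrCl = (140 − 42) × 81.2 / (72 × 2.828) = 7957.6 / 203.62 ≈ 39.1 mL/min
Patient B: CrCl = (140 − 42) × 114 / (72 × 1.6) = 11172.0 / 115.20 ≈ 97.0 mL/min
|39.1 − 97.0| = 57.9 mL/min

58 mL/min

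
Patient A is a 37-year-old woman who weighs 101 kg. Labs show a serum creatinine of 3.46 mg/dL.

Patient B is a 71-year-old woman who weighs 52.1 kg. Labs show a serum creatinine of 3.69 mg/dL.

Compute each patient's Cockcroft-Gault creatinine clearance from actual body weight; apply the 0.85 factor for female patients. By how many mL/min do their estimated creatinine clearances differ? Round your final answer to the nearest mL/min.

Patient A: CrCl = (140 − 37) × 101 / (72 × 3.46) × 0.85 = 10403.0 / 249.12 × 0.85 ≈ 35.5 mL/min
Patient B: CrCl = (140 − 71) × 52.1 / (72 × 3.69) × 0.85 = 3594.9 / 265.68 × 0.85 ≈ 11.5 mL/min
|35.5 − 11.5| = 24.0 mL/min

24 mL/min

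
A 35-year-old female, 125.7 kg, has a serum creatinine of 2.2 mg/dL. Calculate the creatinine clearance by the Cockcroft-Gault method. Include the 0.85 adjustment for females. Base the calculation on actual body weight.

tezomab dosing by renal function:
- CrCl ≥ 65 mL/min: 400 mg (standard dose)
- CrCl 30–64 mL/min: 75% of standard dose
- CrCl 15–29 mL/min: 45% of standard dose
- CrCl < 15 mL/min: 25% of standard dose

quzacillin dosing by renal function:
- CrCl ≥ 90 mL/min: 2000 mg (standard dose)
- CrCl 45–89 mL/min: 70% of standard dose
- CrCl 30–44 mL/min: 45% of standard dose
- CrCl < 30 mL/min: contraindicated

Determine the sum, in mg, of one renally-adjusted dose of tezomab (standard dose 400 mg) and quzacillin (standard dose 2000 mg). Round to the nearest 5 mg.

1800 mg

CrCl = (140 − 35) × 125.7 / (72 × 2.2) × 0.85 = 13198.5 / 158.40 × 0.85 ≈ 70.8 mL/min
CrCl ≈ 71 mL/min.
tezomab: ≥ 65 mL/min → 100% of 400 mg = 400 mg.
quzacillin: 45–89 mL/min → 70% of 2000 mg = 1400 mg.
Total = 400 + 1400 = 1800 mg.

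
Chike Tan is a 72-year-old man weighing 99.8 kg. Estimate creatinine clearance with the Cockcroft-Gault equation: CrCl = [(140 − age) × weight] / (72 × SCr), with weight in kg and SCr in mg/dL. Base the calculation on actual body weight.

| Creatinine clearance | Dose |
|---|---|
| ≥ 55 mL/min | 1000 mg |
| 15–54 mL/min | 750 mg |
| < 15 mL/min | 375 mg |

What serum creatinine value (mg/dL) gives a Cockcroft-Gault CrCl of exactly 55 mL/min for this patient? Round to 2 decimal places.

Standard dose requires CrCl ≥ 55 mL/min.
Set (140 − 72) × 99.8 / (72 × SCr) = 55
SCr = (140 − 72) × 99.8 / (72 × 55) = 1.714 mg/dL

1.71 mg/dL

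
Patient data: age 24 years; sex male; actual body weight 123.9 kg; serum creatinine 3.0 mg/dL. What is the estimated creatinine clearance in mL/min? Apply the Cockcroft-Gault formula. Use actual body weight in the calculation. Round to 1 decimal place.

CrCl = (140 − 24) × 123.9 / (72 × 3) = 14372.4 / 216.00 ≈ 66.5 mL/min

66.5 mL/min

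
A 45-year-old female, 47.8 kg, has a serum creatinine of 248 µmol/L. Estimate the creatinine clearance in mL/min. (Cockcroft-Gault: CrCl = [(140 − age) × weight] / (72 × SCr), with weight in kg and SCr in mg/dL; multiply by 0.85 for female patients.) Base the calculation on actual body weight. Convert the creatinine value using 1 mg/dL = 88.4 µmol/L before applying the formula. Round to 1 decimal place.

SCr = 248 / 88.4 = 2.805 mg/dL
CrCl = (140 − 45) × 47.8 / (72 × 2.805) × 0.85 = 4541.0 / 201.96 × 0.85 ≈ 19.1 mL/min

19.1 mL/min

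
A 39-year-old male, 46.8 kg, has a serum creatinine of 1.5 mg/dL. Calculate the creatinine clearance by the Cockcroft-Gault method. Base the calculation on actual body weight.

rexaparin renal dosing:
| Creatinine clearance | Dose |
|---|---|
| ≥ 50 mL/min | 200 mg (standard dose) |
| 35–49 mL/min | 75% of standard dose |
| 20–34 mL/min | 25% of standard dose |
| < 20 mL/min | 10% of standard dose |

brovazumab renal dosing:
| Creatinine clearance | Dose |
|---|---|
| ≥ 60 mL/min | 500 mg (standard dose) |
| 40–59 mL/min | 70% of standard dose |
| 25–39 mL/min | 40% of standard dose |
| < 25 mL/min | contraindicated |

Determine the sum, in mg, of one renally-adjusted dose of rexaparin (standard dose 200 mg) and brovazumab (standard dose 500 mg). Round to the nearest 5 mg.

500 mg

CrCl = (140 − 39) × 46.8 / (72 × 1.5) = 4726.8 / 108.00 ≈ 43.8 mL/min
CrCl ≈ 44 mL/min.
rexaparin: 35–49 mL/min → 75% of 200 mg = 150 mg.
brovazumab: 40–59 mL/min → 70% of 500 mg = 350 mg.
Total = 150 + 350 = 500 mg.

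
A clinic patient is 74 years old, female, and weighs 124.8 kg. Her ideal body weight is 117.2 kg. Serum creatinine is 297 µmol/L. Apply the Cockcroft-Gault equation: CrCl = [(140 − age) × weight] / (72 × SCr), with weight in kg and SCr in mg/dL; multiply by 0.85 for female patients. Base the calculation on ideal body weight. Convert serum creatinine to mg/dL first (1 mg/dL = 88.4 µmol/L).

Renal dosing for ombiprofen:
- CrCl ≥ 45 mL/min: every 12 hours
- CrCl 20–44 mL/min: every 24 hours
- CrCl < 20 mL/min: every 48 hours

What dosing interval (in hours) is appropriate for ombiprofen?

every 24 hours

SCr = 297 / 88.4 = 3.36 mg/dL
CrCl = (140 − 74) × 117.2 / (72 × 3.36) × 0.85 = 7735.2 / 241.92 × 0.85 ≈ 27.2 mL/min
CrCl ≈ 27 mL/min → bracket 20–44 mL/min → every 24 hours.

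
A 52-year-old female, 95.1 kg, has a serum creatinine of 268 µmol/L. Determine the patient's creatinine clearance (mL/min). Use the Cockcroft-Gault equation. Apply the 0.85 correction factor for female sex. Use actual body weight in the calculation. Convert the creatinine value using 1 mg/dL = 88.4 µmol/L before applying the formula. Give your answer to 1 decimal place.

SCr = 268 / 88.4 = 3.032 mg/dL
CrCl = (140 − 52) × 95.1 / (72 × 3.032) × 0.85 = 8368.8 / 218.30 × 0.85 ≈ 32.6 mL/min

32.6 mL/min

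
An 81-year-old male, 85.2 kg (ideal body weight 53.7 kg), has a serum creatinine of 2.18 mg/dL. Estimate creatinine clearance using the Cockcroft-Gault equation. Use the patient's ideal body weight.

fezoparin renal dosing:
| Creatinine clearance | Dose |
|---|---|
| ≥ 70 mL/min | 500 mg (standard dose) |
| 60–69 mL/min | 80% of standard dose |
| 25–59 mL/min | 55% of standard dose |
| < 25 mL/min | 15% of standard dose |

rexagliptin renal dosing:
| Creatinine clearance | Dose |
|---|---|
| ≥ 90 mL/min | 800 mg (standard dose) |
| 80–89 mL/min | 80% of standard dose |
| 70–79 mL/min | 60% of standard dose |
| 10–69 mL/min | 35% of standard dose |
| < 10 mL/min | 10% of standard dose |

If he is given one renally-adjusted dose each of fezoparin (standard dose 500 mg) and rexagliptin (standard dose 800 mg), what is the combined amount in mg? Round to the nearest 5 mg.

CrCl = (140 − 81) × 53.7 / (72 × 2.18) = 3168.3 / 156.96 ≈ 20.2 mL/min
CrCl ≈ 20 mL/min.
fezoparin: < 25 mL/min → 15% of 500 mg = 75 mg.
rexagliptin: 10–69 mL/min → 35% of 800 mg = 280 mg.
Total = 75 + 280 = 355 mg.

355 mg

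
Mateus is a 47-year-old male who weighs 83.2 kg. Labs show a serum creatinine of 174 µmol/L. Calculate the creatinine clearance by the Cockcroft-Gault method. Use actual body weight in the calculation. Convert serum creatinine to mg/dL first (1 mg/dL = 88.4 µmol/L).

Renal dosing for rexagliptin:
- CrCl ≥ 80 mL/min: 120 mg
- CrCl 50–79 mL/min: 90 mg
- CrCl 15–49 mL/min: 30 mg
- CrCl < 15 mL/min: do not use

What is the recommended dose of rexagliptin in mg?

SCr = 174 / 88.4 = 1.968 mg/dL
CrCl = (140 − 47) × 83.2 / (72 × 1.968) = 7737.6 / 141.70 ≈ 54.6 mL/min
CrCl ≈ 55 mL/min → bracket 50–79 mL/min.
Dose for this bracket: 90 mg.

90 mg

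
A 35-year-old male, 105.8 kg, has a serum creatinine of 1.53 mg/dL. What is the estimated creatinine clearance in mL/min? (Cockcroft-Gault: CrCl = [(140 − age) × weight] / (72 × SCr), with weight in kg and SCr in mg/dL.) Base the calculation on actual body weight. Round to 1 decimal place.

CrCl = (140 − 35) × 105.8 / (72 × 1.53) = 11109.0 / 110.16 ≈ 100.8 mL/min

100.8 mL/min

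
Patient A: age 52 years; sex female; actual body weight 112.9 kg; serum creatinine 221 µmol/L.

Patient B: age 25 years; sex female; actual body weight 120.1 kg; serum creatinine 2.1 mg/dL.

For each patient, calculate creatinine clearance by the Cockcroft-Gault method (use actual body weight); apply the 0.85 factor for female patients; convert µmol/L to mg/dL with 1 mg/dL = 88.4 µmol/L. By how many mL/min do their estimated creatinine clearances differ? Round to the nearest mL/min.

Patient A: SCr = 221 / 88.4 = 2.5 mg/dL
Patient A: CrCl = (140 − 52) × 112.9 / (72 × 2.5) × 0.85 = 9935.2 / 180.00 × 0.85 ≈ 46.9 mL/min
Patient B: CrCl = (140 − 25) × 120.1 / (72 × 2.1) × 0.85 = 13811.5 / 151.20 × 0.85 ≈ 77.6 mL/min
|46.9 − 77.6| = 30.7 mL/min

31 mL/min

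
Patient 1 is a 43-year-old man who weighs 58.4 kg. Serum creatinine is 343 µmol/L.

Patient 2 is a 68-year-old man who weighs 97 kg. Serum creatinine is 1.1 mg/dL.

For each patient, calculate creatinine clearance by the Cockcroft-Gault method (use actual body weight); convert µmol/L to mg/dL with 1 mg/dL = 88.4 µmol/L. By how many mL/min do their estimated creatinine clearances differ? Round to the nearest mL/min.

Patient 1: SCr = 343 / 88.4 = 3.88 mg/dL
Patient 1: CrCl = (140 − 43) × 58.4 / (72 × 3.88) = 5664.8 / 279.36 ≈ 20.3 mL/min
Patient 2: CrCl = (140 − 68) × 97 / (72 × 1.1) = 6984.0 / 79.20 ≈ 88.2 mL/min
|20.3 − 88.2| = 67.9 mL/min

68 mL/min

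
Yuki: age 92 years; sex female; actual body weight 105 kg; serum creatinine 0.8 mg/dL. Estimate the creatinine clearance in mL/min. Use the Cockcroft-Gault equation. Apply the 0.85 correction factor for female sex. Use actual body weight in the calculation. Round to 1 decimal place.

CrCl = (140 − 92) × 105 / (72 × 0.8) × 0.85 = 5040.0 / 57.60 × 0.85 ≈ 74.4 mL/min

74.4 mL/min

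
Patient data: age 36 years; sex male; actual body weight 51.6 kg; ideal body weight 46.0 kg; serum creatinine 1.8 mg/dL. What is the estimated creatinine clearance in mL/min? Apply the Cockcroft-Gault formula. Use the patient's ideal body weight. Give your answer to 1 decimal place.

36.9 mL/min

CrCl = (140 − 36) × 46 / (72 × 1.8) = 4784.0 / 129.60 ≈ 36.9 mL/min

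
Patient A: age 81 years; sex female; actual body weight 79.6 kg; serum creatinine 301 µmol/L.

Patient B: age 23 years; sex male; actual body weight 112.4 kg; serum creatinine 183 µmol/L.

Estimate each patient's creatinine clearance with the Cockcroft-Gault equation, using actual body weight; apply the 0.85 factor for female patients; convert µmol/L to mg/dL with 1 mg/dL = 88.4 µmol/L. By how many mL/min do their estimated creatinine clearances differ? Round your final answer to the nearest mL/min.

Patient A: SCr = 301 / 88.4 = 3.405 mg/dL
Patient A: CrCl = (140 − 81) × 79.6 / (72 × 3.405) × 0.85 = 4696.4 / 245.16 × 0.85 ≈ 16.3 mL/min
Patient B: SCr = 183 / 88.4 = 2.07 mg/dL
Patient B: CrCl = (140 − 23) × 112.4 / (72 × 2.07) = 13150.8 / 149.04 ≈ 88.2 mL/min
|16.3 − 88.2| = 71.9 mL/min

72 mL/min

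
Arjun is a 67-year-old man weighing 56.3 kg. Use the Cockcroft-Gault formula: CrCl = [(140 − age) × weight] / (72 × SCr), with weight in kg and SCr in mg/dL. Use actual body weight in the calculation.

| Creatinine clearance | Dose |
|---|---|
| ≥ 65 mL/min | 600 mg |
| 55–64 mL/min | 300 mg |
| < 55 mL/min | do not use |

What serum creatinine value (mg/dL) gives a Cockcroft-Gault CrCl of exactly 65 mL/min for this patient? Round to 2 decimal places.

Standard dose requires CrCl ≥ 65 mL/min.
Set (140 − 67) × 56.3 / (72 × SCr) = 65
SCr = (140 − 67) × 56.3 / (72 × 65) = 0.878 mg/dL

0.88 mg/dL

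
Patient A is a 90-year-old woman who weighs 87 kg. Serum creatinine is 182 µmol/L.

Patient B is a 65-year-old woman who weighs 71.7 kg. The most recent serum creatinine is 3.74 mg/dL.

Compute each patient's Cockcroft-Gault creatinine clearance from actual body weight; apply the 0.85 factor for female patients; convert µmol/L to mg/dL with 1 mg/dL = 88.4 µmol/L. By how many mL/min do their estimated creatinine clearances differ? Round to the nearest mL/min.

8 mL/min

Patient A: SCr = 182 / 88.4 = 2.059 mg/dL
Patient A: CrCl = (140 − 90) × 87 / (72 × 2.059) × 0.85 = 4350.0 / 148.25 × 0.85 ≈ 24.9 mL/min
Patient B: CrCl = (140 − 65) × 71.7 / (72 × 3.74) × 0.85 = 5377.5 / 269.28 × 0.85 ≈ 17.0 mL/min
|24.9 − 17.0| = 7.9 mL/min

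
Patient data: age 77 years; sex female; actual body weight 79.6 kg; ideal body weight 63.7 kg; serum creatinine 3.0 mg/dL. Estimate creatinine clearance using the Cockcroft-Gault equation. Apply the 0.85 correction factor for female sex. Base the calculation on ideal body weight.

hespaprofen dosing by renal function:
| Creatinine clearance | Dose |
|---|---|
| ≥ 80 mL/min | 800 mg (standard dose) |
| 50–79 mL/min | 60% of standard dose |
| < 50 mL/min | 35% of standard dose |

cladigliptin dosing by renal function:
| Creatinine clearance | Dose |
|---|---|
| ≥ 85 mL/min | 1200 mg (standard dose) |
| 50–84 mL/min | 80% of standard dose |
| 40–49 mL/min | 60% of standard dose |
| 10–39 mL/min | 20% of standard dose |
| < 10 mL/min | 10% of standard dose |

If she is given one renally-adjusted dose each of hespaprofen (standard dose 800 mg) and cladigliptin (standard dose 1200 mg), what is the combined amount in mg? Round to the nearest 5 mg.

520 mg

CrCl = (140 − 77) × 63.7 / (72 × 3) × 0.85 = 4013.1 / 216.00 × 0.85 ≈ 15.8 mL/min
CrCl ≈ 16 mL/min.
hespaprofen: < 50 mL/min → 35% of 800 mg = 280 mg.
cladigliptin: 10–39 mL/min → 20% of 1200 mg = 240 mg.
Total = 280 + 240 = 520 mg.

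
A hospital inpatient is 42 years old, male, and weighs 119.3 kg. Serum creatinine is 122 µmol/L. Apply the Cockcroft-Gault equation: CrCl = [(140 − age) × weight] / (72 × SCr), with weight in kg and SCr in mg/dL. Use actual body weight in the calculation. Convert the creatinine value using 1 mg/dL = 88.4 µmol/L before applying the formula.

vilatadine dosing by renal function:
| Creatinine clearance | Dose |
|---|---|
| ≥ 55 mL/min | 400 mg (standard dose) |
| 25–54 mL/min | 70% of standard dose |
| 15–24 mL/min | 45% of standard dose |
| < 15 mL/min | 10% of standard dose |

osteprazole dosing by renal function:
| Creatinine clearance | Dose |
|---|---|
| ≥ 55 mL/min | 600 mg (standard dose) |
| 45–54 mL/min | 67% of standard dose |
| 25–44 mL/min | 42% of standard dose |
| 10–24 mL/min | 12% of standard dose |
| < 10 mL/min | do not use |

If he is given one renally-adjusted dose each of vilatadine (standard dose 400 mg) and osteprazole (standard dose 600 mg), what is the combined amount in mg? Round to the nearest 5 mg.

1000 mg

SCr = 122 / 88.4 = 1.38 mg/dL
CrCl = (140 − 42) × 119.3 / (72 × 1.38) = 11691.4 / 99.36 ≈ 117.7 mL/min
CrCl ≈ 118 mL/min.
vilatadine: ≥ 55 mL/min → 100% of 400 mg = 400 mg.
osteprazole: ≥ 55 mL/min → 100% of 600 mg = 600 mg.
Total = 400 + 600 = 1000 mg.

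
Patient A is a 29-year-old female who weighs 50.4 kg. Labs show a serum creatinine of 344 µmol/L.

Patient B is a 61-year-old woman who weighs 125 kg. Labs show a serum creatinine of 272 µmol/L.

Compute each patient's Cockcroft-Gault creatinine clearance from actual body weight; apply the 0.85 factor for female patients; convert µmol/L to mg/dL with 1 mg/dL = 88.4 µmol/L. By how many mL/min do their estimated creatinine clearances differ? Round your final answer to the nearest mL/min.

Patient A: SCr = 344 / 88.4 = 3.891 mg/dL
Patient A: CrCl = (140 − 29) × 50.4 / (72 × 3.891) × 0.85 = 5594.4 / 280.15 × 0.85 ≈ 17.0 mL/min
Patient B: SCr = 272 / 88.4 = 3.077 mg/dL
Patient B: CrCl = (140 − 61) × 125 / (72 × 3.077) × 0.85 = 9875.0 / 221.54 × 0.85 ≈ 37.9 mL/min
|17.0 − 37.9| = 20.9 mL/min

21 mL/min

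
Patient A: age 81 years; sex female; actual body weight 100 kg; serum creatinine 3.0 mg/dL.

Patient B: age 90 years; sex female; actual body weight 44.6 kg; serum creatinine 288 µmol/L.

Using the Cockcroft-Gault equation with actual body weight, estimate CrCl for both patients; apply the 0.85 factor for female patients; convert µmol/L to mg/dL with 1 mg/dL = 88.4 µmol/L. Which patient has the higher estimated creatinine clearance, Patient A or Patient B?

Patient A: CrCl = (140 − 81) × 100 / (72 × 3) × 0.85 = 5900.0 / 216.00 × 0.85 ≈ 23.2 mL/min
Patient B: SCr = 288 / 88.4 = 3.258 mg/dL
Patient B: CrCl = (140 − 90) × 44.6 / (72 × 3.258) × 0.85 = 2230.0 / 234.58 × 0.85 ≈ 8.1 mL/min
23.2 vs 8.1 mL/min → Patient A is higher.

Patient A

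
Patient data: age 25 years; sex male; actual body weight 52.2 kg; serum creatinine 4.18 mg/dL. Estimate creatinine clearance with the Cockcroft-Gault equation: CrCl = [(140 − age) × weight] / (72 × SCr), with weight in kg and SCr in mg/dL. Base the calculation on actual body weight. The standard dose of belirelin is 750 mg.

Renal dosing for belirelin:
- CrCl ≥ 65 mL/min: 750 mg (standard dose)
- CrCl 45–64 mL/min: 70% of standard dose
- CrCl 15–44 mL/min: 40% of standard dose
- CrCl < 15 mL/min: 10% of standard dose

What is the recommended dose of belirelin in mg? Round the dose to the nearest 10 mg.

300 mg

CrCl = (140 − 25) × 52.2 / (72 × 4.18) = 6003.0 / 300.96 ≈ 19.9 mL/min
CrCl ≈ 20 mL/min → bracket 15–44 mL/min.
40% of 750 mg = 300 mg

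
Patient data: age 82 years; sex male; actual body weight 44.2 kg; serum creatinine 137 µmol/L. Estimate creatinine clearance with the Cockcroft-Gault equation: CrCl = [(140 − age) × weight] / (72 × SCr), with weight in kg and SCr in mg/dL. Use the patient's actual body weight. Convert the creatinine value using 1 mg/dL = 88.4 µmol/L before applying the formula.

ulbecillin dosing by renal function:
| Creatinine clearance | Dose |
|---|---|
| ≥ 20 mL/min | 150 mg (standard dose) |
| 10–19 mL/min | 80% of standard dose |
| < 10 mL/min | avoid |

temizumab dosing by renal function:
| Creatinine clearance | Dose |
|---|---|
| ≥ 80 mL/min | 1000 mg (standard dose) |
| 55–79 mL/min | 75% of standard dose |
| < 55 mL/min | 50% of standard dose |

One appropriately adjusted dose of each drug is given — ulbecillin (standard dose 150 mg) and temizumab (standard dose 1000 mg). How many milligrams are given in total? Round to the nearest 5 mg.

SCr = 137 / 88.4 = 1.55 mg/dL
CrCl = (140 − 82) × 44.2 / (72 × 1.55) = 2563.6 / 111.60 ≈ 23.0 mL/min
CrCl ≈ 23 mL/min.
ulbecillin: ≥ 20 mL/min → 100% of 150 mg = 150 mg.
temizumab: < 55 mL/min → 50% of 1000 mg = 500 mg.
Total = 150 + 500 = 650 mg.

650 mg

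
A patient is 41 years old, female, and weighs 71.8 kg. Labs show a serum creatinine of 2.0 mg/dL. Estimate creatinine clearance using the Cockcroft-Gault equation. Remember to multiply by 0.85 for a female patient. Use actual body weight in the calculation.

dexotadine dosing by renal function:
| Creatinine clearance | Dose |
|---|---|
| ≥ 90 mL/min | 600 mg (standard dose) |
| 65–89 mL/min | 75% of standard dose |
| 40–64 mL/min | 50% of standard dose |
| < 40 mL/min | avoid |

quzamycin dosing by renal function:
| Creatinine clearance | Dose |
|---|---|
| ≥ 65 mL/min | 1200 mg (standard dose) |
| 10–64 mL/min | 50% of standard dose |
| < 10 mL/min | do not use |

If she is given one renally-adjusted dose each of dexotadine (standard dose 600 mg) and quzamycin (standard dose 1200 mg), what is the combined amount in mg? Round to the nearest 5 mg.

900 mg

CrCl = (140 − 41) × 71.8 / (72 × 2) × 0.85 = 7108.2 / 144.00 × 0.85 ≈ 42.0 mL/min
CrCl ≈ 42 mL/min.
dexotadine: 40–64 mL/min → 50% of 600 mg = 300 mg.
quzamycin: 10–64 mL/min → 50% of 1200 mg = 600 mg.
Total = 300 + 600 = 900 mg.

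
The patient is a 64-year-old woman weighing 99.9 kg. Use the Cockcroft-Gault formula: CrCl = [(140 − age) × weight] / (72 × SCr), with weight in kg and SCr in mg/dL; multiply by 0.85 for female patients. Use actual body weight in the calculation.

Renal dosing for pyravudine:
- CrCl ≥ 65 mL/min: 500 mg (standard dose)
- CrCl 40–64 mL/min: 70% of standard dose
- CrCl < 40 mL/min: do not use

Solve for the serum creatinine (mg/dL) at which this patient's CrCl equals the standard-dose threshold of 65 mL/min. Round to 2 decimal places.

Standard dose requires CrCl ≥ 65 mL/min.
Set (140 − 64) × 99.9 × 0.85 / (72 × SCr) = 65
SCr = (140 − 64) × 99.9 × 0.85 / (72 × 65) = 1.379 mg/dL

1.38 mg/dL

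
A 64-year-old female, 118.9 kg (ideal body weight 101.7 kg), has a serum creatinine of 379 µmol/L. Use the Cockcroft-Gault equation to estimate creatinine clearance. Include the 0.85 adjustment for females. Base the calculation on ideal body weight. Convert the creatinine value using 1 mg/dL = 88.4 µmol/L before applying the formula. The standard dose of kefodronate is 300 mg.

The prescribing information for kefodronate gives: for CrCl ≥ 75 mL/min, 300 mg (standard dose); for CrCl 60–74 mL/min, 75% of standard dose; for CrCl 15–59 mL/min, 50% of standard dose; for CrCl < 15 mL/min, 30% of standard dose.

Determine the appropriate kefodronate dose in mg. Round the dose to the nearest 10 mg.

150 mg

SCr = 379 / 88.4 = 4.287 mg/dL
CrCl = (140 − 64) × 101.7 / (72 × 4.287) × 0.85 = 7729.2 / 308.66 × 0.85 ≈ 21.3 mL/min
CrCl ≈ 21 mL/min → bracket 15–59 mL/min.
50% of 300 mg = 150 mg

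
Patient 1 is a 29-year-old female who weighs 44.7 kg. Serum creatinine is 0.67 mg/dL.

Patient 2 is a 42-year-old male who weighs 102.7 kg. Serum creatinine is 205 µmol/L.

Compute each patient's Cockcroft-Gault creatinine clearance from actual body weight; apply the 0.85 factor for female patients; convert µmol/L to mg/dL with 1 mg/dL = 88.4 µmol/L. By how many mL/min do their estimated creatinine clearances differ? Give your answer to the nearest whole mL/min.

Patient 1: CrCl = (140 − 29) × 44.7 / (72 × 0.67) × 0.85 = 4961.7 / 48.24 × 0.85 ≈ 87.4 mL/min
Patient 2: SCr = 205 / 88.4 = 2.319 mg/dL
Patient 2: CrCl = (140 − 42) × 102.7 / (72 × 2.319) = 10064.6 / 166.97 ≈ 60.3 mL/min
|87.4 − 60.3| = 27.1 mL/min

27 mL/min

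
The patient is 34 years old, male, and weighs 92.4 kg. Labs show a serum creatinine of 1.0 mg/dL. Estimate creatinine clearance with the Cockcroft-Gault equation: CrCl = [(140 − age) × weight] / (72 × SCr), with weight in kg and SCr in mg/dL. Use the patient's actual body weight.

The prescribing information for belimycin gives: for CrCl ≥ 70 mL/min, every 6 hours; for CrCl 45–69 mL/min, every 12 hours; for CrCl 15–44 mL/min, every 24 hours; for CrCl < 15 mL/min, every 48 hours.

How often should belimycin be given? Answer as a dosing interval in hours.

every 6 hours

CrCl = (140 − 34) × 92.4 / (72 × 1) = 9794.4 / 72.00 ≈ 136.0 mL/min
CrCl ≈ 136 mL/min → bracket ≥ 70 mL/min → every 6 hours.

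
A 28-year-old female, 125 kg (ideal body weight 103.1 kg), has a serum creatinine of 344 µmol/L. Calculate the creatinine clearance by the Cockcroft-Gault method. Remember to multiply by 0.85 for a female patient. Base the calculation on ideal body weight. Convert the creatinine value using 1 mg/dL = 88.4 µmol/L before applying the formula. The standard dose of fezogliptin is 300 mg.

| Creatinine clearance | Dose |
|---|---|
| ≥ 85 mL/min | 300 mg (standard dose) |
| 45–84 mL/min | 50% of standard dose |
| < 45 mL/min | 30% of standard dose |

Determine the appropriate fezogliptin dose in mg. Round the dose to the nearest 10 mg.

SCr = 344 / 88.4 = 3.891 mg/dL
CrCl = (140 − 28) × 103.1 / (72 × 3.891) × 0.85 = 11547.2 / 280.15 × 0.85 ≈ 35.0 mL/min
CrCl ≈ 35 mL/min → bracket < 45 mL/min.
30% of 300 mg = 90 mg

90 mg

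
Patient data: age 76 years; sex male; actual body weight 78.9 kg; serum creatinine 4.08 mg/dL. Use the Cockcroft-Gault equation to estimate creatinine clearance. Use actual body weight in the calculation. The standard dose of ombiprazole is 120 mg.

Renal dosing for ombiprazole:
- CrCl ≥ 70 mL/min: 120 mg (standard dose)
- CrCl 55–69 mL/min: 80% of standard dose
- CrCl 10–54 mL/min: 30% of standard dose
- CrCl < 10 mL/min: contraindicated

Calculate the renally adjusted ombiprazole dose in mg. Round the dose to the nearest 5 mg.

35 mg

CrCl = (140 − 76) × 78.9 / (72 × 4.08) = 5049.6 / 293.76 ≈ 17.2 mL/min
CrCl ≈ 17 mL/min → bracket 10–54 mL/min.
30% of 120 mg = 36 mg → 35 mg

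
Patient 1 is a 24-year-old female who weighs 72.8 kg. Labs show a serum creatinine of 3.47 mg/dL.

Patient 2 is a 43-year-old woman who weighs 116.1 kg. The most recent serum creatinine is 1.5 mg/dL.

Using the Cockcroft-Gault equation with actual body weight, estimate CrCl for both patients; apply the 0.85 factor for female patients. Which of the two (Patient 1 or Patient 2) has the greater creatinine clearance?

Patient 2

Patient 1: CrCl = (140 − 24) × 72.8 / (72 × 3.47) × 0.85 = 8444.8 / 249.84 × 0.85 ≈ 28.7 mL/min
Patient 2: CrCl = (140 − 43) × 116.1 / (72 × 1.5) × 0.85 = 11261.7 / 108.00 × 0.85 ≈ 88.6 mL/min
28.7 vs 88.6 mL/min → Patient 2 is higher.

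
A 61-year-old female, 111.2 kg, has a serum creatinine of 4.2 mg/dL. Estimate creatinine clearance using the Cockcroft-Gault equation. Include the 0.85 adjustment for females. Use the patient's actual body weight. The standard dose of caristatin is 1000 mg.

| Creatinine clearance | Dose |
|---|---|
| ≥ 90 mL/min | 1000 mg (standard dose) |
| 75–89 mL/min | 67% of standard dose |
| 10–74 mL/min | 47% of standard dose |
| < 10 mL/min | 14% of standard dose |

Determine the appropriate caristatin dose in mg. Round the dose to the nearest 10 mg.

470 mg

CrCl = (140 − 61) × 111.2 / (72 × 4.2) × 0.85 = 8784.8 / 302.40 × 0.85 ≈ 24.7 mL/min
CrCl ≈ 25 mL/min → bracket 10–74 mL/min.
47% of 1000 mg = 470 mg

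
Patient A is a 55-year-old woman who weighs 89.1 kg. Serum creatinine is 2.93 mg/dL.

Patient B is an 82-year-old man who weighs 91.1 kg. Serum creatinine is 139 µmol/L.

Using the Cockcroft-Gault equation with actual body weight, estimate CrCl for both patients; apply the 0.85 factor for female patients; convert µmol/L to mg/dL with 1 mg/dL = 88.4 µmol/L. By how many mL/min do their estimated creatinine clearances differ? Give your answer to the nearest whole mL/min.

16 mL/min

Patient A: CrCl = (140 − 55) × 89.1 / (72 × 2.93) × 0.85 = 7573.5 / 210.96 × 0.85 ≈ 30.5 mL/min
Patient B: SCr = 139 / 88.4 = 1.572 mg/dL
Patient B: CrCl = (140 − 82) × 91.1 / (72 × 1.572) = 5283.8 / 113.18 ≈ 46.7 mL/min
|30.5 − 46.7| = 16.2 mL/min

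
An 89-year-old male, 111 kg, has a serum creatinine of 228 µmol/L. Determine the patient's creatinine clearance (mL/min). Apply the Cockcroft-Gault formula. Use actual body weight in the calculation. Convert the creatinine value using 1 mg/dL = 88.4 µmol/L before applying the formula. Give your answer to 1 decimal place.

30.5 mL/min

SCr = 228 / 88.4 = 2.579 mg/dL
CrCl = (140 − 89) × 111 / (72 × 2.579) = 5661.0 / 185.69 ≈ 30.5 mL/min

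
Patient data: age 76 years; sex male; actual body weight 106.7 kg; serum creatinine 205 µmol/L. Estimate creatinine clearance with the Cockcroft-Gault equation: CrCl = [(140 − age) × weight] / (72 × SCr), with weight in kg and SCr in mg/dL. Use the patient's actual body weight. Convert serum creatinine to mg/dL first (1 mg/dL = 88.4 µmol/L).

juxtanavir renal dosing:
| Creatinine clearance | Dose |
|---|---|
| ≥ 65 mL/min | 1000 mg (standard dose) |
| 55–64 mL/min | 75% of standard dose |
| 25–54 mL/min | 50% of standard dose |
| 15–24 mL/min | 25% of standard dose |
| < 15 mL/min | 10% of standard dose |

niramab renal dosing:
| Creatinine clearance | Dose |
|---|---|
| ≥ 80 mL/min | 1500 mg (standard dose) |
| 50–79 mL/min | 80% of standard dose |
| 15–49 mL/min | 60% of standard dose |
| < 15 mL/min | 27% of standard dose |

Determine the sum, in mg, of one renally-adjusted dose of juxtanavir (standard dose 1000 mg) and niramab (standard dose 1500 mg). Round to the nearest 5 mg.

1400 mg

SCr = 205 / 88.4 = 2.319 mg/dL
CrCl = (140 − 76) × 106.7 / (72 × 2.319) = 6828.8 / 166.97 ≈ 40.9 mL/min
CrCl ≈ 41 mL/min.
juxtanavir: 25–54 mL/min → 50% of 1000 mg = 500 mg.
niramab: 15–49 mL/min → 60% of 1500 mg = 900 mg.
Total = 500 + 900 = 1400 mg.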